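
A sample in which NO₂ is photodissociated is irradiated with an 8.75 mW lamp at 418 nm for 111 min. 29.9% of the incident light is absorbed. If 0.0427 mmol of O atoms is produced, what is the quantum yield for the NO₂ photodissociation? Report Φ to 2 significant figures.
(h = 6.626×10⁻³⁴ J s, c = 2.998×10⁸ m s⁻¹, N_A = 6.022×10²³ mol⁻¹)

Φ = 0.70

Product: 0.0427 mmol = 4.27×10⁻⁵ mol.
Photon energy at 418 nm: hc/λ = (6.626×10⁻³⁴)(2.998×10⁸)/(418×10⁻⁹) = 4.752×10⁻¹⁹ J.
Energy delivered: (8.75 mW)(6660 s) = 58.28 J.
Photons incident: 58.28 / 4.752×10⁻¹⁹ = 1.226×10²⁰, i.e. 1.226×10²⁰/6.022×10²³ = 2.036×10⁻⁴ mol.
Photons absorbed: 0.299 × 2.036×10⁻⁴ = 6.088×10⁻⁵ mol.
Φ = 4.27×10⁻⁵ mol / 6.088×10⁻⁵ mol photons = 0.70.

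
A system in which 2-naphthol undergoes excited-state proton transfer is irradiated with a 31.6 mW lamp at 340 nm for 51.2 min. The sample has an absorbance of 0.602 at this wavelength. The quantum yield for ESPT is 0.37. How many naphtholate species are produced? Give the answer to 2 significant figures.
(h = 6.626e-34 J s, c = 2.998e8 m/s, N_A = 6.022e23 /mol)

4.6e19 species

Photon energy at 340 nm: hc/λ = (6.626e-34)(2.998e8)/(340e-9) = 5.843e-19 J.
Energy delivered: (31.6 mW)(3072 s) = 97.08 J.
Photons incident: 97.08 / 5.843e-19 = 1.661e20, i.e. 1.661e20/6.022e23 = 2.758e-4 mol.
Fraction absorbed: 1 − 10^(−0.602) = 0.7500.
Photons absorbed: 0.7500 × 2.758e-4 = 2.068e-4 mol.
Product: Φ × n_abs = 0.37 × 2.068e-4 = 7.652e-5 mol.
As a count: 7.652e-5 × 6.022e23 = 4.6e19.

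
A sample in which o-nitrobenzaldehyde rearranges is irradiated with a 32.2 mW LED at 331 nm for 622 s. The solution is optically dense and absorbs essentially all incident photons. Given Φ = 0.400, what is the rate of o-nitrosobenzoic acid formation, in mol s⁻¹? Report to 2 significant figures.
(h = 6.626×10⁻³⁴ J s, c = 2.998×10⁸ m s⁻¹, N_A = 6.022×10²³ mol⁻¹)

Photon energy at 331 nm: hc/λ = (6.626×10⁻³⁴)(2.998×10⁸)/(331×10⁻⁹) = 6.001×10⁻¹⁹ J.
Energy delivered: (32.2 mW)(622 s) = 20.03 J.
Photons incident: 20.03 / 6.001×10⁻¹⁹ = 3.338×10¹⁹, i.e. 3.338×10¹⁹/6.022×10²³ = 5.543×10⁻⁵ mol.
Product formed: 0.400 × 5.543×10⁻⁵ = 2.217×10⁻⁵ mol.
Rate: 2.217×10⁻⁵ / 622 s = 3.6×10⁻⁸ mol s⁻¹.

3.6×10⁻⁸ mol s⁻¹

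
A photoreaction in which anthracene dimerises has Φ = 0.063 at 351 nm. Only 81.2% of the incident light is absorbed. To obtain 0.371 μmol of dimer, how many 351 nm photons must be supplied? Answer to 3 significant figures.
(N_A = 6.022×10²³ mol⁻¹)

Product: 0.371 μmol = 3.71×10⁻⁷ mol.
Photons that must be absorbed: 3.71×10⁻⁷ / 0.063 = 5.889×10⁻⁶ mol.
Incident photons needed: 5.889×10⁻⁶ / 0.812 = 7.252×10⁻⁶ mol.
Photon count: 7.252×10⁻⁶ × 6.022×10²³ = 4.37×10¹⁸.

4.37×10¹⁸ photons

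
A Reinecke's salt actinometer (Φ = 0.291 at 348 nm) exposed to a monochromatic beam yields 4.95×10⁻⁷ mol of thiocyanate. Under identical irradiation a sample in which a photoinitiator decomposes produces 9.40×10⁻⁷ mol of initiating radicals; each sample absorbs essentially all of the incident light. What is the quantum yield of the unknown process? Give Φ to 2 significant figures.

Photons absorbed by the actinometer: 4.95×10⁻⁷ / 0.291 = 1.701×10⁻⁶ mol.
Φ(unknown) = 9.40×10⁻⁷ / 1.701×10⁻⁶ = 0.55.

Φ = 0.55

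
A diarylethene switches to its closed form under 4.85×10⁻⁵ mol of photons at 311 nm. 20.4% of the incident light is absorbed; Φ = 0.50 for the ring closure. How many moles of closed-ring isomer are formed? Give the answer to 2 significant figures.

4.9×10⁻⁶ mol

Photons absorbed: 0.204 × 4.85×10⁻⁵ = 9.894×10⁻⁶ mol.
Product: Φ × n_abs = 0.50 × 9.894×10⁻⁶ = 4.947×10⁻⁶ mol.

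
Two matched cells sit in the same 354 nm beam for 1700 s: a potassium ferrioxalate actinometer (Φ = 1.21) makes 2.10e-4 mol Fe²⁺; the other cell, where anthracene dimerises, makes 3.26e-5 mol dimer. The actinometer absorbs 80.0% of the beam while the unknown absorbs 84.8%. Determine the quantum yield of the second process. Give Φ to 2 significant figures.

Photons absorbed by the actinometer: 2.10e-4 / 1.21 = 1.736e-4 mol.
Incident flux: 1.736e-4 / 0.800 = 2.170e-4 einstein.
Absorbed by unknown: 0.848 × 2.170e-4 = 1.840e-4 mol.
Φ(unknown) = 3.26e-5 / 1.840e-4 = 0.18.

Φ = 0.18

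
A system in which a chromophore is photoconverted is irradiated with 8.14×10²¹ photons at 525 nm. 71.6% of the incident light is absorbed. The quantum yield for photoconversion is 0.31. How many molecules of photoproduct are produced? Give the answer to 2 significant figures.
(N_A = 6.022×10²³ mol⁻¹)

Moles of photons: 8.14×10²¹ / 6.022×10²³ = 0.01352 mol.
Photons absorbed: 0.716 × 0.01352 = 0.009680 mol.
Product: Φ × n_abs = 0.31 × 0.009680 = 0.003001 mol.
As a count: 0.003001 × 6.022×10²³ = 1.8×10²¹.

1.8×10²¹ molecules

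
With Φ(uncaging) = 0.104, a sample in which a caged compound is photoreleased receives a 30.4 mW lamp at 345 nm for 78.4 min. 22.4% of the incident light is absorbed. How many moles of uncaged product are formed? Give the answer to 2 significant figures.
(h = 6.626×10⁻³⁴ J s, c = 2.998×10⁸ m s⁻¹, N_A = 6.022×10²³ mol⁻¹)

Photon energy at 345 nm: hc/λ = (6.626×10⁻³⁴)(2.998×10⁸)/(345×10⁻⁹) = 5.758×10⁻¹⁹ J.
Energy delivered: (30.4 mW)(4704 s) = 143.0 J.
Photons incident: 143.0 / 5.758×10⁻¹⁹ = 2.484×10²⁰, i.e. 2.484×10²⁰/6.022×10²³ = 4.125×10⁻⁴ mol.
Photons absorbed: 0.224 × 4.125×10⁻⁴ = 9.240×10⁻⁵ mol.
Product: Φ × n_abs = 0.104 × 9.240×10⁻⁵ = 9.610×10⁻⁶ mol.

9.6×10⁻⁶ mol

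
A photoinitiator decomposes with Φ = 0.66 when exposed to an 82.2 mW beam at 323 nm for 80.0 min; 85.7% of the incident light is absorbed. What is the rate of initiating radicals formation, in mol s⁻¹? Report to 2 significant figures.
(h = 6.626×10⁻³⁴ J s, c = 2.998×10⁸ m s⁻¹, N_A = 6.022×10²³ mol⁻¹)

Photon energy at 323 nm: hc/λ = (6.626×10⁻³⁴)(2.998×10⁸)/(323×10⁻⁹) = 6.150×10⁻¹⁹ J.
Energy delivered: (82.2 mW)(4800 s) = 394.6 J.
Photons incident: 394.6 / 6.150×10⁻¹⁹ = 6.416×10²⁰, i.e. 6.416×10²⁰/6.022×10²³ = 0.001065 mol.
Photons absorbed: 0.857 × 0.001065 = 9.127×10⁻⁴ mol.
Product formed: 0.66 × 9.127×10⁻⁴ = 6.024×10⁻⁴ mol.
Rate: 6.024×10⁻⁴ / 4800 s = 1.3×10⁻⁷ mol s⁻¹.

1.3×10⁻⁷ mol s⁻¹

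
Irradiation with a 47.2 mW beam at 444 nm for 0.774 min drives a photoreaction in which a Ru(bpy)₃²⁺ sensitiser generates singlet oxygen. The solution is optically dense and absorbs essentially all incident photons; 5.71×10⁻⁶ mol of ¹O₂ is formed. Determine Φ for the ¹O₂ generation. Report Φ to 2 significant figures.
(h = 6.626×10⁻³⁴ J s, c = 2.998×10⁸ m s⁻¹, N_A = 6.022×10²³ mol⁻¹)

Φ = 0.70

Photon energy at 444 nm: hc/λ = (6.626×10⁻³⁴)(2.998×10⁸)/(444×10⁻⁹) = 4.474×10⁻¹⁹ J.
Energy delivered: (47.2 mW)(46.44 s) = 2.192 J.
Photons incident: 2.192 / 4.474×10⁻¹⁹ = 4.899×10¹⁸, i.e. 4.899×10¹⁸/6.022×10²³ = 8.135×10⁻⁶ mol.
Φ = 5.71×10⁻⁶ mol / 8.135×10⁻⁶ mol photons = 0.70.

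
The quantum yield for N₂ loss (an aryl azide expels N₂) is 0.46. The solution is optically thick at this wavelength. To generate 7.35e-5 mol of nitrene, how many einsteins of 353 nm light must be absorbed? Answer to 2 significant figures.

1.6e-4 einstein

Photons that must be absorbed: 7.35e-5 / 0.46 = 1.598e-4 mol.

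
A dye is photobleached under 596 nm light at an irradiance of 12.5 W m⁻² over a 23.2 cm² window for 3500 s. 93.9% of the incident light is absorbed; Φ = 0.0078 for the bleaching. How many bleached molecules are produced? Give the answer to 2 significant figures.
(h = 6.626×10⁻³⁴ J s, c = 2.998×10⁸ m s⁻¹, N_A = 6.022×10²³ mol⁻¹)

2.2×10¹⁸ bleached molecules

Photon energy at 596 nm: hc/λ = (6.626×10⁻³⁴)(2.998×10⁸)/(596×10⁻⁹) = 3.333×10⁻¹⁹ J.
Energy delivered: (12.5 W m⁻²)(23.2×10⁻⁴ m²)(3500 s) = 101.5 J.
Photons incident: 101.5 / 3.333×10⁻¹⁹ = 3.045×10²⁰, i.e. 3.045×10²⁰/6.022×10²³ = 5.056×10⁻⁴ mol.
Photons absorbed: 0.939 × 5.056×10⁻⁴ = 4.748×10⁻⁴ mol.
Product: Φ × n_abs = 0.0078 × 4.748×10⁻⁴ = 3.703×10⁻⁶ mol.
As a count: 3.703×10⁻⁶ × 6.022×10²³ = 2.2×10¹⁸.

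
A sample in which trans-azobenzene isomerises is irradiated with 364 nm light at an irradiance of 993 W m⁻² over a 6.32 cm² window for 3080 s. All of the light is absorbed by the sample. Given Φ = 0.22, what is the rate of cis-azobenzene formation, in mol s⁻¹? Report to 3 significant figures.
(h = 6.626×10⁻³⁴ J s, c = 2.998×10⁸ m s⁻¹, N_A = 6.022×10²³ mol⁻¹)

Photon energy at 364 nm: hc/λ = (6.626×10⁻³⁴)(2.998×10⁸)/(364×10⁻⁹) = 5.457×10⁻¹⁹ J.
Energy delivered: (993 W m⁻²)(6.32×10⁻⁴ m²)(3080 s) = 1933 J.
Photons incident: 1933 / 5.457×10⁻¹⁹ = 3.542×10²¹, i.e. 3.542×10²¹/6.022×10²³ = 0.005882 mol.
Product formed: 0.22 × 0.005882 = 0.001294 mol.
Rate: 0.001294 / 3080 s = 4.20×10⁻⁷ mol s⁻¹.

4.20×10⁻⁷ mol s⁻¹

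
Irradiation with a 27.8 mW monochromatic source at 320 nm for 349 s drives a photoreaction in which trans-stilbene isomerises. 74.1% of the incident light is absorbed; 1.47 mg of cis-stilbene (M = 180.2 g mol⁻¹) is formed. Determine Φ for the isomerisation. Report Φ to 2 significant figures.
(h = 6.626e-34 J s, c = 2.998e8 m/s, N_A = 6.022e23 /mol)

Φ = 0.42

Product: 1.47 mg / 180.2 g mol⁻¹ = 8.158e-6 mol.
Photon energy at 320 nm: hc/λ = (6.626e-34)(2.998e8)/(320e-9) = 6.208e-19 J.
Energy delivered: (27.8 mW)(349 s) = 9.702 J.
Photons incident: 9.702 / 6.208e-19 = 1.563e19, i.e. 1.563e19/6.022e23 = 2.595e-5 mol.
Photons absorbed: 0.741 × 2.595e-5 = 1.923e-5 mol.
Φ = 8.158e-6 mol / 1.923e-5 mol photons = 0.42.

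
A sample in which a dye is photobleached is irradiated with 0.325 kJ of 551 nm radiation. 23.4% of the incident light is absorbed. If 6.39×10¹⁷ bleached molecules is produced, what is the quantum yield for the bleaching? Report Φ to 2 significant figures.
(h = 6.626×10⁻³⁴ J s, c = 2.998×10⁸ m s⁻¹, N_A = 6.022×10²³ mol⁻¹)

Product: 6.39×10¹⁷ / 6.022×10²³ = 1.061×10⁻⁶ mol.
Photon energy at 551 nm: hc/λ = (6.626×10⁻³⁴)(2.998×10⁸)/(551×10⁻⁹) = 3.605×10⁻¹⁹ J.
Incident energy: 0.325 kJ = 325 J.
Photons incident: 325 / 3.605×10⁻¹⁹ = 9.015×10²⁰, i.e. 9.015×10²⁰/6.022×10²³ = 0.001497 mol.
Photons absorbed: 0.234 × 0.001497 = 3.503×10⁻⁴ mol.
Φ = 1.061×10⁻⁶ mol / 3.503×10⁻⁴ mol photons = 0.0030.

Φ = 0.0030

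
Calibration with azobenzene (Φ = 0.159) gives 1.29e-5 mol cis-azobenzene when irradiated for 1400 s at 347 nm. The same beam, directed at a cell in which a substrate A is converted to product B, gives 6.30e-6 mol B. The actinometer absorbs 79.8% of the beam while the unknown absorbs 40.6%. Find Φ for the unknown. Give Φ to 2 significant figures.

Photons absorbed by the actinometer: 1.29e-5 / 0.159 = 8.113e-5 mol.
Incident flux: 8.113e-5 / 0.798 = 1.017e-4 einstein.
Absorbed by unknown: 0.406 × 1.017e-4 = 4.129e-5 mol.
Φ(unknown) = 6.30e-6 / 4.129e-5 = 0.15.

Φ = 0.15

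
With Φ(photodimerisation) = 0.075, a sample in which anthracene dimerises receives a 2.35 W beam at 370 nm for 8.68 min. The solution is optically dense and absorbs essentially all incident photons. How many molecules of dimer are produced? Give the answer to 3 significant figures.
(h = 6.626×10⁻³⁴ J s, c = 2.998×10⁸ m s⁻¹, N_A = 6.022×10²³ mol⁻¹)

1.71×10²⁰ molecules

Photon energy at 370 nm: hc/λ = (6.626×10⁻³⁴)(2.998×10⁸)/(370×10⁻⁹) = 5.369×10⁻¹⁹ J.
Energy delivered: (2.35 W)(520.8 s) = 1224 J.
Photons incident: 1224 / 5.369×10⁻¹⁹ = 2.280×10²¹, i.e. 2.280×10²¹/6.022×10²³ = 0.003786 mol.
Product: Φ × n_abs = 0.075 × 0.003786 = 2.840×10⁻⁴ mol.
As a count: 2.840×10⁻⁴ × 6.022×10²³ = 1.71×10²⁰.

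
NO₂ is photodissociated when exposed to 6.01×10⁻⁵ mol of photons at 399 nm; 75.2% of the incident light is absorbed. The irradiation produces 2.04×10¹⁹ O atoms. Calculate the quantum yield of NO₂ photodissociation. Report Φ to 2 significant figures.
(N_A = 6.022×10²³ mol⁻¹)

Product: 2.04×10¹⁹ / 6.022×10²³ = 3.388×10⁻⁵ mol.
Photons absorbed: 0.752 × 6.01×10⁻⁵ = 4.520×10⁻⁵ mol.
Φ = 3.388×10⁻⁵ mol / 4.520×10⁻⁵ mol photons = 0.75.

Φ = 0.75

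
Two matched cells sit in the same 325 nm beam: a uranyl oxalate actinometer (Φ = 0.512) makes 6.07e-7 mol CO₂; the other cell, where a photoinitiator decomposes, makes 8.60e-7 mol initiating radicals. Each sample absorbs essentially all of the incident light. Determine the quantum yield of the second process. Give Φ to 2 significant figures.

Φ = 0.73

Photons absorbed by the actinometer: 6.07e-7 / 0.512 = 1.186e-6 mol.
Φ(unknown) = 8.60e-7 / 1.186e-6 = 0.73.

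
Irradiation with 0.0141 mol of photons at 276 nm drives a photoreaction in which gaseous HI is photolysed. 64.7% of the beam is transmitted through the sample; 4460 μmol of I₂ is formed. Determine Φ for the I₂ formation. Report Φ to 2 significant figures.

Product: 4460 μmol = 0.00446 mol.
Fraction absorbed: 1 − 64.7/100 = 0.3530.
Photons absorbed: 0.3530 × 0.0141 = 0.004977 mol.
Φ = 0.00446 mol / 0.004977 mol photons = 0.90.

Φ = 0.90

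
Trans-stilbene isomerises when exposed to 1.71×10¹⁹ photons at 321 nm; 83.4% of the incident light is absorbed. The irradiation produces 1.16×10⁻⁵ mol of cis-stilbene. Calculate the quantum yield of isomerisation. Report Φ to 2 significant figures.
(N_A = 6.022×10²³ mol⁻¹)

Φ = 0.49

Moles of photons: 1.71×10¹⁹ / 6.022×10²³ = 2.840×10⁻⁵ mol.
Photons absorbed: 0.834 × 2.840×10⁻⁵ = 2.369×10⁻⁵ mol.
Φ = 1.16×10⁻⁵ mol / 2.369×10⁻⁵ mol photons = 0.49.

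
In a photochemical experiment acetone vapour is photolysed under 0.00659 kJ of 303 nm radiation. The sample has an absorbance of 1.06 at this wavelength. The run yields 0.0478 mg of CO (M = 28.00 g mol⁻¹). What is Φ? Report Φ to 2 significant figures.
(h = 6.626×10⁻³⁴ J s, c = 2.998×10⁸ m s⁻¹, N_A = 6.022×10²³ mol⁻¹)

Product: 0.0478 mg / 28.00 g mol⁻¹ = 1.707×10⁻⁶ mol.
Photon energy at 303 nm: hc/λ = (6.626×10⁻³⁴)(2.998×10⁸)/(303×10⁻⁹) = 6.556×10⁻¹⁹ J.
Incident energy: 0.00659 kJ = 6.59 J.
Photons incident: 6.59 / 6.556×10⁻¹⁹ = 1.005×10¹⁹, i.e. 1.005×10¹⁹/6.022×10²³ = 1.669×10⁻⁵ mol.
Fraction absorbed: 1 − 10^(−1.06) = 0.9129.
Photons absorbed: 0.9129 × 1.669×10⁻⁵ = 1.524×10⁻⁵ mol.
Φ = 1.707×10⁻⁶ mol / 1.524×10⁻⁵ mol photons = 0.11.

Φ = 0.11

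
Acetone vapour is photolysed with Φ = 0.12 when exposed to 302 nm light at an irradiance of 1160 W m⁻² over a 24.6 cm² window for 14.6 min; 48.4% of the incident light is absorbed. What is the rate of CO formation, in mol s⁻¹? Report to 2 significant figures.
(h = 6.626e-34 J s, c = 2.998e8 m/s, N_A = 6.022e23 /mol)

4.2e-7 mol s⁻¹

Photon energy at 302 nm: hc/λ = (6.626e-34)(2.998e8)/(302e-9) = 6.578e-19 J.
Energy delivered: (1160 W m⁻²)(24.6e-4 m²)(876 s) = 2500 J.
Photons incident: 2500 / 6.578e-19 = 3.801e21, i.e. 3.801e21/6.022e23 = 0.006312 mol.
Photons absorbed: 0.484 × 0.006312 = 0.003055 mol.
Product formed: 0.12 × 0.003055 = 3.666e-4 mol.
Rate: 3.666e-4 / 876 s = 4.2e-7 mol s⁻¹.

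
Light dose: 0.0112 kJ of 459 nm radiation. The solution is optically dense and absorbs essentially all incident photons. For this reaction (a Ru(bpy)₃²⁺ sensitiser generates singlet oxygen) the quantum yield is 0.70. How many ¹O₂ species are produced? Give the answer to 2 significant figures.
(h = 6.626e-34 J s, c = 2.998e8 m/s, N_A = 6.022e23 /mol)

Photon energy at 459 nm: hc/λ = (6.626e-34)(2.998e8)/(459e-9) = 4.328e-19 J.
Incident energy: 0.0112 kJ = 11.2 J.
Photons incident: 11.2 / 4.328e-19 = 2.588e19, i.e. 2.588e19/6.022e23 = 4.298e-5 mol.
Product: Φ × n_abs = 0.70 × 4.298e-5 = 3.009e-5 mol.
As a count: 3.009e-5 × 6.022e23 = 1.8e19.

1.8e19 species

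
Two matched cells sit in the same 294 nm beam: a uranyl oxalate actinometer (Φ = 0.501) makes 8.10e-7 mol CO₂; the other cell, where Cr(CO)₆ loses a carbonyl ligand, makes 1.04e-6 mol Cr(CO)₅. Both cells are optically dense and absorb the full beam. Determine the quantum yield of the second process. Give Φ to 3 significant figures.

Φ = 0.643

Photons absorbed by the actinometer: 8.10e-7 / 0.501 = 1.617e-6 mol.
Φ(unknown) = 1.04e-6 / 1.617e-6 = 0.643.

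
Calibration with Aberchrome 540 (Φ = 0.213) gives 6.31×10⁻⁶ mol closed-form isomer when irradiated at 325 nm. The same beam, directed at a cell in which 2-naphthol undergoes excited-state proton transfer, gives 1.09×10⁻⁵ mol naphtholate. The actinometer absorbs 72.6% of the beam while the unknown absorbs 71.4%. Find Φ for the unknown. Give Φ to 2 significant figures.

Φ = 0.37

Photons absorbed by the actinometer: 6.31×10⁻⁶ / 0.213 = 2.962×10⁻⁵ mol.
Incident flux: 2.962×10⁻⁵ / 0.726 = 4.080×10⁻⁵ einstein.
Absorbed by unknown: 0.714 × 4.080×10⁻⁵ = 2.913×10⁻⁵ mol.
Φ(unknown) = 1.09×10⁻⁵ / 2.913×10⁻⁵ = 0.37.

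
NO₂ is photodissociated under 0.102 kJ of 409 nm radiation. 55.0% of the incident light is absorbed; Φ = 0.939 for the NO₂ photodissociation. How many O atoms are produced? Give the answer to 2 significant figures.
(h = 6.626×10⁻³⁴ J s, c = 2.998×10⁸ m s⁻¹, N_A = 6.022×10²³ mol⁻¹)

1.1×10²⁰ atoms

Photon energy at 409 nm: hc/λ = (6.626×10⁻³⁴)(2.998×10⁸)/(409×10⁻⁹) = 4.857×10⁻¹⁹ J.
Incident energy: 0.102 kJ = 102 J.
Photons incident: 102 / 4.857×10⁻¹⁹ = 2.100×10²⁰, i.e. 2.100×10²⁰/6.022×10²³ = 3.487×10⁻⁴ mol.
Photons absorbed: 0.550 × 3.487×10⁻⁴ = 1.918×10⁻⁴ mol.
Product: Φ × n_abs = 0.939 × 1.918×10⁻⁴ = 1.801×10⁻⁴ mol.
As a count: 1.801×10⁻⁴ × 6.022×10²³ = 1.1×10²⁰.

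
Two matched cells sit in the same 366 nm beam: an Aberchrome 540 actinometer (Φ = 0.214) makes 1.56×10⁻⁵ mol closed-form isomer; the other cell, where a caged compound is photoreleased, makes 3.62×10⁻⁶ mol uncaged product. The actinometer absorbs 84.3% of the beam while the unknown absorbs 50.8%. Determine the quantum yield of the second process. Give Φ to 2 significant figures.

Photons absorbed by the actinometer: 1.56×10⁻⁵ / 0.214 = 7.290×10⁻⁵ mol.
Incident flux: 7.290×10⁻⁵ / 0.843 = 8.648×10⁻⁵ einstein.
Absorbed by unknown: 0.508 × 8.648×10⁻⁵ = 4.393×10⁻⁵ mol.
Φ(unknown) = 3.62×10⁻⁶ / 4.393×10⁻⁵ = 0.082.

Φ = 0.082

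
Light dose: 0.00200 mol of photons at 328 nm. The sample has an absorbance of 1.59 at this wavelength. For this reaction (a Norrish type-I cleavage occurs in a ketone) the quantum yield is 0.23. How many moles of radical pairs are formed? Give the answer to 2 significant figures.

Fraction absorbed: 1 − 10^(−1.59) = 0.9743.
Photons absorbed: 0.9743 × 0.00200 = 0.001949 mol.
Product: Φ × n_abs = 0.23 × 0.001949 = 4.483×10⁻⁴ mol.

4.5×10⁻⁴ mol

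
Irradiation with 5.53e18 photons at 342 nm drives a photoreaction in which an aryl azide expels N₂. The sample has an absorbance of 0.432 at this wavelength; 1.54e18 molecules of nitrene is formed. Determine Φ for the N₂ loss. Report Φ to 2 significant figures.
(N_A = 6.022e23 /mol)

Product: 1.54e18 / 6.022e23 = 2.557e-6 mol.
Moles of photons: 5.53e18 / 6.022e23 = 9.183e-6 mol.
Fraction absorbed: 1 − 10^(−0.432) = 0.6302.
Photons absorbed: 0.6302 × 9.183e-6 = 5.787e-6 mol.
Φ = 2.557e-6 mol / 5.787e-6 mol photons = 0.44.

Φ = 0.44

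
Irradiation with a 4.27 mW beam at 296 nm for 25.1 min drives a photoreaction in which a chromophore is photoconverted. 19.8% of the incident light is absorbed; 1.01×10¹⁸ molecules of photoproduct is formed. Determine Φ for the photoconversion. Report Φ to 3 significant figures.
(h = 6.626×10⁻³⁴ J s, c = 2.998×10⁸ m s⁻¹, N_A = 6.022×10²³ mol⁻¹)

Φ = 0.532

Product: 1.01×10¹⁸ / 6.022×10²³ = 1.677×10⁻⁶ mol.
Photon energy at 296 nm: hc/λ = (6.626×10⁻³⁴)(2.998×10⁸)/(296×10⁻⁹) = 6.711×10⁻¹⁹ J.
Energy delivered: (4.27 mW)(1506 s) = 6.431 J.
Photons incident: 6.431 / 6.711×10⁻¹⁹ = 9.583×10¹⁸, i.e. 9.583×10¹⁸/6.022×10²³ = 1.591×10⁻⁵ mol.
Photons absorbed: 0.198 × 1.591×10⁻⁵ = 3.150×10⁻⁶ mol.
Φ = 1.677×10⁻⁶ mol / 3.150×10⁻⁶ mol photons = 0.532.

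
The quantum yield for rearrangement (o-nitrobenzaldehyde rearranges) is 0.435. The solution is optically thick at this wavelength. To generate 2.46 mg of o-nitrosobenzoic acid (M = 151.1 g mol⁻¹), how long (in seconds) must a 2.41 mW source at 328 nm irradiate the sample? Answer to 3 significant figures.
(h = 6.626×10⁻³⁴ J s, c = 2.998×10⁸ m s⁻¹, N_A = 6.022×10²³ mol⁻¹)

Product: 2.46 mg / 151.1 g mol⁻¹ = 1.628×10⁻⁵ mol.
Photons that must be absorbed: 1.628×10⁻⁵ / 0.435 = 3.743×10⁻⁵ mol.
Photon energy: hc/λ = 6.056×10⁻¹⁹ J; per mole, 3.647×10⁵ J mol⁻¹.
Energy required: 3.743×10⁻⁵ × 3.647×10⁵ = 13.65 J.
Time: 13.65 J / 0.00241 W = 5660 s.

t ≈ 5660 s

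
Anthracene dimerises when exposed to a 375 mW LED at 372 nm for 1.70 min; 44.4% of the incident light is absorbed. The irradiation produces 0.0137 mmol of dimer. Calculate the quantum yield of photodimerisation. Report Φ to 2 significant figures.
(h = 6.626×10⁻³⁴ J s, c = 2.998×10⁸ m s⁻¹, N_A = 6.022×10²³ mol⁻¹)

Product: 0.0137 mmol = 1.37×10⁻⁵ mol.
Photon energy at 372 nm: hc/λ = (6.626×10⁻³⁴)(2.998×10⁸)/(372×10⁻⁹) = 5.340×10⁻¹⁹ J.
Energy delivered: (375 mW)(102 s) = 38.25 J.
Photons incident: 38.25 / 5.340×10⁻¹⁹ = 7.163×10¹⁹, i.e. 7.163×10¹⁹/6.022×10²³ = 1.189×10⁻⁴ mol.
Photons absorbed: 0.444 × 1.189×10⁻⁴ = 5.279×10⁻⁵ mol.
Φ = 1.37×10⁻⁵ mol / 5.279×10⁻⁵ mol photons = 0.26.

Φ = 0.26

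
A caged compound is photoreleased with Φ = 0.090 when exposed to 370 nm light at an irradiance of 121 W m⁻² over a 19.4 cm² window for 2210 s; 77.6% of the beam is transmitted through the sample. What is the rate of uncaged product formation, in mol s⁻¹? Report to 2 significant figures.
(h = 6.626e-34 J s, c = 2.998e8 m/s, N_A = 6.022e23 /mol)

1.5e-8 mol s⁻¹

Photon energy at 370 nm: hc/λ = (6.626e-34)(2.998e8)/(370e-9) = 5.369e-19 J.
Energy delivered: (121 W m⁻²)(19.4e-4 m²)(2210 s) = 518.8 J.
Photons incident: 518.8 / 5.369e-19 = 9.663e20, i.e. 9.663e20/6.022e23 = 0.001605 mol.
Fraction absorbed: 1 − 77.6/100 = 0.2240.
Photons absorbed: 0.2240 × 0.001605 = 3.595e-4 mol.
Product formed: 0.090 × 3.595e-4 = 3.236e-5 mol.
Rate: 3.236e-5 / 2210 s = 1.5e-8 mol s⁻¹.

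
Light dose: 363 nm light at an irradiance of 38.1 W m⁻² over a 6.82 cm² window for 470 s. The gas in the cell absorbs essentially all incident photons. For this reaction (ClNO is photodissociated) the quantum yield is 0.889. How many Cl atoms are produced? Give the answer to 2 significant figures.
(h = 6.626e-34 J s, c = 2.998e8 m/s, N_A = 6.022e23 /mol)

Photon energy at 363 nm: hc/λ = (6.626e-34)(2.998e8)/(363e-9) = 5.472e-19 J.
Energy delivered: (38.1 W m⁻²)(6.82e-4 m²)(470 s) = 12.21 J.
Photons incident: 12.21 / 5.472e-19 = 2.231e19, i.e. 2.231e19/6.022e23 = 3.705e-5 mol.
Product: Φ × n_abs = 0.889 × 3.705e-5 = 3.294e-5 mol.
As a count: 3.294e-5 × 6.022e23 = 2.0e19.

2.0e19 atoms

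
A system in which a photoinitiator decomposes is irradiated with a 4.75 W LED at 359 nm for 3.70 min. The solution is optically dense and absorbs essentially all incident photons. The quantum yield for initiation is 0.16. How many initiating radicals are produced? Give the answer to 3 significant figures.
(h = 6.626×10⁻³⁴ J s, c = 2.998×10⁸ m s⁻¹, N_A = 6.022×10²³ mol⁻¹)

3.05×10²⁰ initiating radicals

Photon energy at 359 nm: hc/λ = (6.626×10⁻³⁴)(2.998×10⁸)/(359×10⁻⁹) = 5.533×10⁻¹⁹ J.
Energy delivered: (4.75 W)(222 s) = 1055 J.
Photons incident: 1055 / 5.533×10⁻¹⁹ = 1.907×10²¹, i.e. 1.907×10²¹/6.022×10²³ = 0.003167 mol.
Product: Φ × n_abs = 0.16 × 0.003167 = 5.067×10⁻⁴ mol.
As a count: 5.067×10⁻⁴ × 6.022×10²³ = 3.05×10²⁰.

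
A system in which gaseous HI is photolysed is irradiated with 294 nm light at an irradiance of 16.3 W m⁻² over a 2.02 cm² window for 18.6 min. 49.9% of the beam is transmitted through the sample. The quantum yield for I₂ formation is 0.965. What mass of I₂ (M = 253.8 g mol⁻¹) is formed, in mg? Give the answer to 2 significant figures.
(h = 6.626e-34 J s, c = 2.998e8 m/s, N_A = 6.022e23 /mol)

Photon energy at 294 nm: hc/λ = (6.626e-34)(2.998e8)/(294e-9) = 6.757e-19 J.
Energy delivered: (16.3 W m⁻²)(2.02e-4 m²)(1116 s) = 3.675 J.
Photons incident: 3.675 / 6.757e-19 = 5.439e18, i.e. 5.439e18/6.022e23 = 9.032e-6 mol.
Fraction absorbed: 1 − 49.9/100 = 0.5010.
Photons absorbed: 0.5010 × 9.032e-6 = 4.525e-6 mol.
Product: Φ × n_abs = 0.965 × 4.525e-6 = 4.367e-6 mol.
Mass: 4.367e-6 × 253.8 = 0.001108 g = 1.1 mg.

1.1 mg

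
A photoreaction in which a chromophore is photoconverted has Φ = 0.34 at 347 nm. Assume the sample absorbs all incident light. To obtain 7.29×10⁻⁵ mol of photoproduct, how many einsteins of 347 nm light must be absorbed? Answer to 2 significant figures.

2.1×10⁻⁴ einstein

Photons that must be absorbed: 7.29×10⁻⁵ / 0.34 = 2.144×10⁻⁴ mol.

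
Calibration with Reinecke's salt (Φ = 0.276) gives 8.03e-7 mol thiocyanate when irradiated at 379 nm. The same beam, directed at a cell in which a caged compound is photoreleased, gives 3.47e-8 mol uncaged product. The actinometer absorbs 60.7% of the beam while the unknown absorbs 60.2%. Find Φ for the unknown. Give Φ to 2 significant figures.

Photons absorbed by the actinometer: 8.03e-7 / 0.276 = 2.909e-6 mol.
Incident flux: 2.909e-6 / 0.607 = 4.792e-6 einstein.
Absorbed by unknown: 0.602 × 4.792e-6 = 2.885e-6 mol.
Φ(unknown) = 3.47e-8 / 2.885e-6 = 0.012.

Φ = 0.012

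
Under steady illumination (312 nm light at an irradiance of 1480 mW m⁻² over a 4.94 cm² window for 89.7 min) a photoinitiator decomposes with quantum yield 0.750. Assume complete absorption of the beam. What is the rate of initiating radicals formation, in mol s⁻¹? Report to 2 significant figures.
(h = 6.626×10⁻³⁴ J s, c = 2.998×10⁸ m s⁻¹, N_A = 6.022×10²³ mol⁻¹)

Photon energy at 312 nm: hc/λ = (6.626×10⁻³⁴)(2.998×10⁸)/(312×10⁻⁹) = 6.367×10⁻¹⁹ J.
Energy delivered: (1480 mW m⁻²)(4.94×10⁻⁴ m²)(5382 s) = 3.935 J.
Photons incident: 3.935 / 6.367×10⁻¹⁹ = 6.180×10¹⁸, i.e. 6.180×10¹⁸/6.022×10²³ = 1.026×10⁻⁵ mol.
Product formed: 0.750 × 1.026×10⁻⁵ = 7.695×10⁻⁶ mol.
Rate: 7.695×10⁻⁶ / 5382 s = 1.4×10⁻⁹ mol s⁻¹.

1.4×10⁻⁹ mol s⁻¹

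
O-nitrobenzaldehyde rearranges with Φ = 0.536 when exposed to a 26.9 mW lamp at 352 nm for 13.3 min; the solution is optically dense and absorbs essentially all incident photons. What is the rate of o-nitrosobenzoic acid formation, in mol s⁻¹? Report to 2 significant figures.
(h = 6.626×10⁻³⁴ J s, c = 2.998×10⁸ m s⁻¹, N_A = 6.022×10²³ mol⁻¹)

4.2×10⁻⁸ mol s⁻¹

Photon energy at 352 nm: hc/λ = (6.626×10⁻³⁴)(2.998×10⁸)/(352×10⁻⁹) = 5.643×10⁻¹⁹ J.
Energy delivered: (26.9 mW)(798 s) = 21.47 J.
Photons incident: 21.47 / 5.643×10⁻¹⁹ = 3.805×10¹⁹, i.e. 3.805×10¹⁹/6.022×10²³ = 6.318×10⁻⁵ mol.
Product formed: 0.536 × 6.318×10⁻⁵ = 3.386×10⁻⁵ mol.
Rate: 3.386×10⁻⁵ / 798 s = 4.2×10⁻⁸ mol s⁻¹.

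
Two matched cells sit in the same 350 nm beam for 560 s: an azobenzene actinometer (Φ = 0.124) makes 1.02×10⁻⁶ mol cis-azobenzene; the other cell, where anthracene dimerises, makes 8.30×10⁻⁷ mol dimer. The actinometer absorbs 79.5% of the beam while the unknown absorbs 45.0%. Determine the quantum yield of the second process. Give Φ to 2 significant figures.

Φ = 0.18

Photons absorbed by the actinometer: 1.02×10⁻⁶ / 0.124 = 8.226×10⁻⁶ mol.
Incident flux: 8.226×10⁻⁶ / 0.795 = 1.035×10⁻⁵ einstein.
Absorbed by unknown: 0.450 × 1.035×10⁻⁵ = 4.658×10⁻⁶ mol.
Φ(unknown) = 8.30×10⁻⁷ / 4.658×10⁻⁶ = 0.18.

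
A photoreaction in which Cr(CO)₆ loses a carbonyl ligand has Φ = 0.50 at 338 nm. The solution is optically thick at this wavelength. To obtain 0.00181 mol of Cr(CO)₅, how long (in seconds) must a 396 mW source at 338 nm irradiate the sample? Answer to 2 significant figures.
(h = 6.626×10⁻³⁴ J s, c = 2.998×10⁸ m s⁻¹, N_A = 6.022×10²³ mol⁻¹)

Photons that must be absorbed: 0.00181 / 0.50 = 0.003620 mol.
Photon energy: hc/λ = 5.877×10⁻¹⁹ J; per mole, 3.539×10⁵ J mol⁻¹.
Energy required: 0.003620 × 3.539×10⁵ = 1281 J.
Time: 1281 J / 0.396 W = 3200 s.

t ≈ 3200 s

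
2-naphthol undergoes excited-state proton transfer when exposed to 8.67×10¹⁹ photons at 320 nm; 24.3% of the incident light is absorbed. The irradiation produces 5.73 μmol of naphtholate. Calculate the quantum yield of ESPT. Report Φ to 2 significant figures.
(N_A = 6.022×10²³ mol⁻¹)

Product: 5.73 μmol = 5.73×10⁻⁶ mol.
Moles of photons: 8.67×10¹⁹ / 6.022×10²³ = 1.440×10⁻⁴ mol.
Photons absorbed: 0.243 × 1.440×10⁻⁴ = 3.499×10⁻⁵ mol.
Φ = 5.73×10⁻⁶ mol / 3.499×10⁻⁵ mol photons = 0.16.

Φ = 0.16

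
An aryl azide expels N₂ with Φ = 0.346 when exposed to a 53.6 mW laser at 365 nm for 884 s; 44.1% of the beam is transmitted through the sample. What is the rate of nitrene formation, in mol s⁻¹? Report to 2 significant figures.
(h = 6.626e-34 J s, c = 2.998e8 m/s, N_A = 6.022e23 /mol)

Photon energy at 365 nm: hc/λ = (6.626e-34)(2.998e8)/(365e-9) = 5.442e-19 J.
Energy delivered: (53.6 mW)(884 s) = 47.38 J.
Photons incident: 47.38 / 5.442e-19 = 8.706e19, i.e. 8.706e19/6.022e23 = 1.446e-4 mol.
Fraction absorbed: 1 − 44.1/100 = 0.5590.
Photons absorbed: 0.5590 × 1.446e-4 = 8.083e-5 mol.
Product formed: 0.346 × 8.083e-5 = 2.797e-5 mol.
Rate: 2.797e-5 / 884 s = 3.2e-8 mol s⁻¹.

3.2e-8 mol s⁻¹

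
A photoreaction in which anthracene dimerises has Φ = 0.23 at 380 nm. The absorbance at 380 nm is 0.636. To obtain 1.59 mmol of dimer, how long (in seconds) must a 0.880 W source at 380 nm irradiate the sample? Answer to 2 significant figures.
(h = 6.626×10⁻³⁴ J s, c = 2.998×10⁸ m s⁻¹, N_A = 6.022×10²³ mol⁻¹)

Product: 1.59 mmol = 0.00159 mol.
Photons that must be absorbed: 0.00159 / 0.23 = 0.006913 mol.
Fraction absorbed: 1 − 10^(−0.636) = 0.7688.
Incident photons needed: 0.006913 / 0.7688 = 0.008992 mol.
Photon energy: hc/λ = 5.228×10⁻¹⁹ J; per mole, 3.148×10⁵ J mol⁻¹.
Energy required: 0.008992 × 3.148×10⁵ = 2831 J.
Time: 2831 J / 0.88 W = 3200 s.

t ≈ 3200 s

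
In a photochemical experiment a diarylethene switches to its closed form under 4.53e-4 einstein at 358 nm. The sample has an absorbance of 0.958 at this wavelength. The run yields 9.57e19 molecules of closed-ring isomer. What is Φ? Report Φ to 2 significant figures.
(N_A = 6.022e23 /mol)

Product: 9.57e19 / 6.022e23 = 1.589e-4 mol.
Fraction absorbed: 1 − 10^(−0.958) = 0.8898.
Photons absorbed: 0.8898 × 4.53e-4 = 4.031e-4 mol.
Φ = 1.589e-4 mol / 4.031e-4 mol photons = 0.39.

Φ = 0.39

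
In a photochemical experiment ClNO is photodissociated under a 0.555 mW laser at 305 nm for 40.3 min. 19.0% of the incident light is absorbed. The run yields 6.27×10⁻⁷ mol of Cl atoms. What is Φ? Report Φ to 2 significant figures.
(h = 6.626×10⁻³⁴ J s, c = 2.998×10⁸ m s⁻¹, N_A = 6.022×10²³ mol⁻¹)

Photon energy at 305 nm: hc/λ = (6.626×10⁻³⁴)(2.998×10⁸)/(305×10⁻⁹) = 6.513×10⁻¹⁹ J.
Energy delivered: (0.555 mW)(2418 s) = 1.342 J.
Photons incident: 1.342 / 6.513×10⁻¹⁹ = 2.060×10¹⁸, i.e. 2.060×10¹⁸/6.022×10²³ = 3.421×10⁻⁶ mol.
Photons absorbed: 0.190 × 3.421×10⁻⁶ = 6.500×10⁻⁷ mol.
Φ = 6.27×10⁻⁷ mol / 6.500×10⁻⁷ mol photons = 0.96.

Φ = 0.96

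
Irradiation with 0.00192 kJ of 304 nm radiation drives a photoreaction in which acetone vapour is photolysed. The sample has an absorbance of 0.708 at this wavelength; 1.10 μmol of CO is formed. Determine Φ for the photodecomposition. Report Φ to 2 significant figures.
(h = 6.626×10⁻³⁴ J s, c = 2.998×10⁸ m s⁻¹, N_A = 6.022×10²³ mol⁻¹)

Product: 1.10 μmol = 1.10×10⁻⁶ mol.
Photon energy at 304 nm: hc/λ = (6.626×10⁻³⁴)(2.998×10⁸)/(304×10⁻⁹) = 6.534×10⁻¹⁹ J.
Incident energy: 0.00192 kJ = 1.92 J.
Photons incident: 1.92 / 6.534×10⁻¹⁹ = 2.938×10¹⁸, i.e. 2.938×10¹⁸/6.022×10²³ = 4.879×10⁻⁶ mol.
Fraction absorbed: 1 − 10^(−0.708) = 0.8041.
Photons absorbed: 0.8041 × 4.879×10⁻⁶ = 3.923×10⁻⁶ mol.
Φ = 1.10×10⁻⁶ mol / 3.923×10⁻⁶ mol photons = 0.28.

Φ = 0.28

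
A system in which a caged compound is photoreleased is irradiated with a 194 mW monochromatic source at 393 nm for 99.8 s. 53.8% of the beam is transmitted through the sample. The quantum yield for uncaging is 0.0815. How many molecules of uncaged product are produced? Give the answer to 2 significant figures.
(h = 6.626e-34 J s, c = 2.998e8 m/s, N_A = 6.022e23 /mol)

Photon energy at 393 nm: hc/λ = (6.626e-34)(2.998e8)/(393e-9) = 5.055e-19 J.
Energy delivered: (194 mW)(99.8 s) = 19.36 J.
Photons incident: 19.36 / 5.055e-19 = 3.830e19, i.e. 3.830e19/6.022e23 = 6.360e-5 mol.
Fraction absorbed: 1 − 53.8/100 = 0.4620.
Photons absorbed: 0.4620 × 6.360e-5 = 2.938e-5 mol.
Product: Φ × n_abs = 0.0815 × 2.938e-5 = 2.394e-6 mol.
As a count: 2.394e-6 × 6.022e23 = 1.4e18.

1.4e18 molecules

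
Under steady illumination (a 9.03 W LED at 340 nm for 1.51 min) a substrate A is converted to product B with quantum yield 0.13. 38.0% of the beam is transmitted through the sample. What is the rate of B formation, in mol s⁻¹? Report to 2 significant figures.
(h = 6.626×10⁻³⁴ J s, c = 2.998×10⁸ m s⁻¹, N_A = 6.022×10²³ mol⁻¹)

Photon energy at 340 nm: hc/λ = (6.626×10⁻³⁴)(2.998×10⁸)/(340×10⁻⁹) = 5.843×10⁻¹⁹ J.
Energy delivered: (9.03 W)(90.6 s) = 818.1 J.
Photons incident: 818.1 / 5.843×10⁻¹⁹ = 1.400×10²¹, i.e. 1.400×10²¹/6.022×10²³ = 0.002325 mol.
Fraction absorbed: 1 − 38.0/100 = 0.6200.
Photons absorbed: 0.6200 × 0.002325 = 0.001441 mol.
Product formed: 0.13 × 0.001441 = 1.873×10⁻⁴ mol.
Rate: 1.873×10⁻⁴ / 90.6 s = 2.1×10⁻⁶ mol s⁻¹.

2.1×10⁻⁶ mol s⁻¹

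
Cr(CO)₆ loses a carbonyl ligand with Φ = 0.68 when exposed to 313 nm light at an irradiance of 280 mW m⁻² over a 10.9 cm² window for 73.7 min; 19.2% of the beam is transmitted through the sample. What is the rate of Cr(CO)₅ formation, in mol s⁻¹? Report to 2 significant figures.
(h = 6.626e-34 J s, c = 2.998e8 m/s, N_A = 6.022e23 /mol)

4.4e-10 mol s⁻¹

Photon energy at 313 nm: hc/λ = (6.626e-34)(2.998e8)/(313e-9) = 6.347e-19 J.
Energy delivered: (280 mW m⁻²)(10.9e-4 m²)(4422 s) = 1.350 J.
Photons incident: 1.350 / 6.347e-19 = 2.127e18, i.e. 2.127e18/6.022e23 = 3.532e-6 mol.
Fraction absorbed: 1 − 19.2/100 = 0.8080.
Photons absorbed: 0.8080 × 3.532e-6 = 2.854e-6 mol.
Product formed: 0.68 × 2.854e-6 = 1.941e-6 mol.
Rate: 1.941e-6 / 4422 s = 4.4e-10 mol s⁻¹.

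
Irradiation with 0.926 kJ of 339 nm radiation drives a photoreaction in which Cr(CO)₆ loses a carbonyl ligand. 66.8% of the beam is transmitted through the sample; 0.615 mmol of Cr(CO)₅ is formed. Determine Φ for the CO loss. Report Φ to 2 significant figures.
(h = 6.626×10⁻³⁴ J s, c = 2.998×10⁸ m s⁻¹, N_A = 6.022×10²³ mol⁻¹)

Product: 0.615 mmol = 6.15×10⁻⁴ mol.
Photon energy at 339 nm: hc/λ = (6.626×10⁻³⁴)(2.998×10⁸)/(339×10⁻⁹) = 5.860×10⁻¹⁹ J.
Incident energy: 0.926 kJ = 926 J.
Photons incident: 926 / 5.860×10⁻¹⁹ = 1.580×10²¹, i.e. 1.580×10²¹/6.022×10²³ = 0.002624 mol.
Fraction absorbed: 1 − 66.8/100 = 0.3320.
Photons absorbed: 0.3320 × 0.002624 = 8.712×10⁻⁴ mol.
Φ = 6.15×10⁻⁴ mol / 8.712×10⁻⁴ mol photons = 0.71.

Φ = 0.71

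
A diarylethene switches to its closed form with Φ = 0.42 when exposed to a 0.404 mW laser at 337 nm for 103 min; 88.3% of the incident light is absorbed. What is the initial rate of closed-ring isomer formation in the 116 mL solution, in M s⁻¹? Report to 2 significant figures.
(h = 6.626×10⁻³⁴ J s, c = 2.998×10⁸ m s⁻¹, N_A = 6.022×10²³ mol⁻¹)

3.6×10⁻⁹ M s⁻¹

Photon energy at 337 nm: hc/λ = (6.626×10⁻³⁴)(2.998×10⁸)/(337×10⁻⁹) = 5.895×10⁻¹⁹ J.
Energy delivered: (0.404 mW)(6180 s) = 2.497 J.
Photons incident: 2.497 / 5.895×10⁻¹⁹ = 4.236×10¹⁸, i.e. 4.236×10¹⁸/6.022×10²³ = 7.034×10⁻⁶ mol.
Photons absorbed: 0.883 × 7.034×10⁻⁶ = 6.211×10⁻⁶ mol.
Product formed: 0.42 × 6.211×10⁻⁶ = 2.609×10⁻⁶ mol.
Rate: 2.609×10⁻⁶ mol / (6180 s × 0.116 L) = 3.6×10⁻⁹ M s⁻¹.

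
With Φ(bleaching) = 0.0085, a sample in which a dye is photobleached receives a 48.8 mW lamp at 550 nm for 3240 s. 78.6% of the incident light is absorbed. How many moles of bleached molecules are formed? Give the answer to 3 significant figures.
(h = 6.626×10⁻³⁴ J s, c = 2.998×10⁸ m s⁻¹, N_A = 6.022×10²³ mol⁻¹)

4.86×10⁻⁶ mol

Photon energy at 550 nm: hc/λ = (6.626×10⁻³⁴)(2.998×10⁸)/(550×10⁻⁹) = 3.612×10⁻¹⁹ J.
Energy delivered: (48.8 mW)(3240 s) = 158.1 J.
Photons incident: 158.1 / 3.612×10⁻¹⁹ = 4.377×10²⁰, i.e. 4.377×10²⁰/6.022×10²³ = 7.268×10⁻⁴ mol.
Photons absorbed: 0.786 × 7.268×10⁻⁴ = 5.713×10⁻⁴ mol.
Product: Φ × n_abs = 0.0085 × 5.713×10⁻⁴ = 4.856×10⁻⁶ mol.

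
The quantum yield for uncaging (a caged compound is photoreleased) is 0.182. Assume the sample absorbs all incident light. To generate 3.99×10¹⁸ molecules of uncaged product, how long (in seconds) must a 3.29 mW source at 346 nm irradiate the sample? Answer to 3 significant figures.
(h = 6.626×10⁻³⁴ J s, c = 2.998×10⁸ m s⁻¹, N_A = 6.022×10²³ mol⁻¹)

Product: 3.99×10¹⁸ / 6.022×10²³ = 6.626×10⁻⁶ mol.
Photons that must be absorbed: 6.626×10⁻⁶ / 0.182 = 3.641×10⁻⁵ mol.
Photon energy: hc/λ = 5.741×10⁻¹⁹ J; per mole, 3.457×10⁵ J mol⁻¹.
Energy required: 3.641×10⁻⁵ × 3.457×10⁵ = 12.59 J.
Time: 12.59 J / 0.00329 W = 3830 s.

t ≈ 3830 s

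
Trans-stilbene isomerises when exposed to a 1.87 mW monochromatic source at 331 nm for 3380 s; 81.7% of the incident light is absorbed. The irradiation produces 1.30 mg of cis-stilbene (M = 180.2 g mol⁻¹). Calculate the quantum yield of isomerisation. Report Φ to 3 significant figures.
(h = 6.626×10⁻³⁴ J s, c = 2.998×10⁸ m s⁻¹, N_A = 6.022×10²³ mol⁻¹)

Φ = 0.505

Product: 1.30 mg / 180.2 g mol⁻¹ = 7.214×10⁻⁶ mol.
Photon energy at 331 nm: hc/λ = (6.626×10⁻³⁴)(2.998×10⁸)/(331×10⁻⁹) = 6.001×10⁻¹⁹ J.
Energy delivered: (1.87 mW)(3380 s) = 6.321 J.
Photons incident: 6.321 / 6.001×10⁻¹⁹ = 1.053×10¹⁹, i.e. 1.053×10¹⁹/6.022×10²³ = 1.749×10⁻⁵ mol.
Photons absorbed: 0.817 × 1.749×10⁻⁵ = 1.429×10⁻⁵ mol.
Φ = 7.214×10⁻⁶ mol / 1.429×10⁻⁵ mol photons = 0.505.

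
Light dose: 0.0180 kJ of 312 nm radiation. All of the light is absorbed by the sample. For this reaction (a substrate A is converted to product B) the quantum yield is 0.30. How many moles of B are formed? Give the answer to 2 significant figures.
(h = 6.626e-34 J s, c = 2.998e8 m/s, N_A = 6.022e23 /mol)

1.4e-5 mol

Photon energy at 312 nm: hc/λ = (6.626e-34)(2.998e8)/(312e-9) = 6.367e-19 J.
Incident energy: 0.0180 kJ = 18.0 J.
Photons incident: 18.0 / 6.367e-19 = 2.827e19, i.e. 2.827e19/6.022e23 = 4.694e-5 mol.
Product: Φ × n_abs = 0.30 × 4.694e-5 = 1.408e-5 mol.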